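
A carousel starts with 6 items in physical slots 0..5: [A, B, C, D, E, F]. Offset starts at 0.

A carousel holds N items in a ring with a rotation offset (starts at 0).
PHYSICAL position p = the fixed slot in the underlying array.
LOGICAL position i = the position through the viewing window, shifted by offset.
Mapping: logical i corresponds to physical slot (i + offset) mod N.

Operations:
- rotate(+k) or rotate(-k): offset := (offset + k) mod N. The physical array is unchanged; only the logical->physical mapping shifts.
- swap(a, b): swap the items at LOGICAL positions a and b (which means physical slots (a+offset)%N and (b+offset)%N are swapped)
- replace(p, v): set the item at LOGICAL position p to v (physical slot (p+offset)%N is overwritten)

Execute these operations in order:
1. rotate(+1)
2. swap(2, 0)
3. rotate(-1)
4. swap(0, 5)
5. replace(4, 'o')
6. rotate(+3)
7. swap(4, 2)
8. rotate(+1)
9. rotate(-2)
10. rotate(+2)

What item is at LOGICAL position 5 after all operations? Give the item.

Answer: B

Derivation:
After op 1 (rotate(+1)): offset=1, physical=[A,B,C,D,E,F], logical=[B,C,D,E,F,A]
After op 2 (swap(2, 0)): offset=1, physical=[A,D,C,B,E,F], logical=[D,C,B,E,F,A]
After op 3 (rotate(-1)): offset=0, physical=[A,D,C,B,E,F], logical=[A,D,C,B,E,F]
After op 4 (swap(0, 5)): offset=0, physical=[F,D,C,B,E,A], logical=[F,D,C,B,E,A]
After op 5 (replace(4, 'o')): offset=0, physical=[F,D,C,B,o,A], logical=[F,D,C,B,o,A]
After op 6 (rotate(+3)): offset=3, physical=[F,D,C,B,o,A], logical=[B,o,A,F,D,C]
After op 7 (swap(4, 2)): offset=3, physical=[F,A,C,B,o,D], logical=[B,o,D,F,A,C]
After op 8 (rotate(+1)): offset=4, physical=[F,A,C,B,o,D], logical=[o,D,F,A,C,B]
After op 9 (rotate(-2)): offset=2, physical=[F,A,C,B,o,D], logical=[C,B,o,D,F,A]
After op 10 (rotate(+2)): offset=4, physical=[F,A,C,B,o,D], logical=[o,D,F,A,C,B]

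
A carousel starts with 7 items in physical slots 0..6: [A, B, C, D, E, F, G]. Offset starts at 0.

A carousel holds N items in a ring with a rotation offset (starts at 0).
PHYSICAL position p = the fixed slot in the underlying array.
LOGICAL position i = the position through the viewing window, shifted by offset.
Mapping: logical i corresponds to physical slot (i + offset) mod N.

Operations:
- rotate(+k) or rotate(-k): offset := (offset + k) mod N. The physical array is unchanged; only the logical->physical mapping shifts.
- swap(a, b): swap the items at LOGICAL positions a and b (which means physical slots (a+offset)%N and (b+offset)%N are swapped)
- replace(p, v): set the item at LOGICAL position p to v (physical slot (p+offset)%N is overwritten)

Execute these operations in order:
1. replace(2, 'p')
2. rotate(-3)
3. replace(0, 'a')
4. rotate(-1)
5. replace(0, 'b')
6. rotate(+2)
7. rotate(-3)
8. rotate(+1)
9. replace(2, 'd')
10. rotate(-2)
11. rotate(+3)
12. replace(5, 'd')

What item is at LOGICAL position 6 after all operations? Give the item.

After op 1 (replace(2, 'p')): offset=0, physical=[A,B,p,D,E,F,G], logical=[A,B,p,D,E,F,G]
After op 2 (rotate(-3)): offset=4, physical=[A,B,p,D,E,F,G], logical=[E,F,G,A,B,p,D]
After op 3 (replace(0, 'a')): offset=4, physical=[A,B,p,D,a,F,G], logical=[a,F,G,A,B,p,D]
After op 4 (rotate(-1)): offset=3, physical=[A,B,p,D,a,F,G], logical=[D,a,F,G,A,B,p]
After op 5 (replace(0, 'b')): offset=3, physical=[A,B,p,b,a,F,G], logical=[b,a,F,G,A,B,p]
After op 6 (rotate(+2)): offset=5, physical=[A,B,p,b,a,F,G], logical=[F,G,A,B,p,b,a]
After op 7 (rotate(-3)): offset=2, physical=[A,B,p,b,a,F,G], logical=[p,b,a,F,G,A,B]
After op 8 (rotate(+1)): offset=3, physical=[A,B,p,b,a,F,G], logical=[b,a,F,G,A,B,p]
After op 9 (replace(2, 'd')): offset=3, physical=[A,B,p,b,a,d,G], logical=[b,a,d,G,A,B,p]
After op 10 (rotate(-2)): offset=1, physical=[A,B,p,b,a,d,G], logical=[B,p,b,a,d,G,A]
After op 11 (rotate(+3)): offset=4, physical=[A,B,p,b,a,d,G], logical=[a,d,G,A,B,p,b]
After op 12 (replace(5, 'd')): offset=4, physical=[A,B,d,b,a,d,G], logical=[a,d,G,A,B,d,b]

Answer: b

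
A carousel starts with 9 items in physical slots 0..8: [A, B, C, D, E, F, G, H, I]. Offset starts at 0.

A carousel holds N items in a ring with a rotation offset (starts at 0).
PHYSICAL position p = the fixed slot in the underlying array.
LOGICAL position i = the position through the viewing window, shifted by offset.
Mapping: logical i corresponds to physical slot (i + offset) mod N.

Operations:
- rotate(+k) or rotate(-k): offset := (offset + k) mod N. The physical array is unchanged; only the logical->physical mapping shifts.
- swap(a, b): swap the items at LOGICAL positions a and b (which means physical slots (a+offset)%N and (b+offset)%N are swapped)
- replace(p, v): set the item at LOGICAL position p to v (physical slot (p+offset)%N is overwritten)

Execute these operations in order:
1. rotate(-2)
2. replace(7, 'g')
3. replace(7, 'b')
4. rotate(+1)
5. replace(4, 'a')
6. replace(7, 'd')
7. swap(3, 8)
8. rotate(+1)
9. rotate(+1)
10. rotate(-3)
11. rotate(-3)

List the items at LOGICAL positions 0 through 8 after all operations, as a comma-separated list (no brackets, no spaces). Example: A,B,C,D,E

After op 1 (rotate(-2)): offset=7, physical=[A,B,C,D,E,F,G,H,I], logical=[H,I,A,B,C,D,E,F,G]
After op 2 (replace(7, 'g')): offset=7, physical=[A,B,C,D,E,g,G,H,I], logical=[H,I,A,B,C,D,E,g,G]
After op 3 (replace(7, 'b')): offset=7, physical=[A,B,C,D,E,b,G,H,I], logical=[H,I,A,B,C,D,E,b,G]
After op 4 (rotate(+1)): offset=8, physical=[A,B,C,D,E,b,G,H,I], logical=[I,A,B,C,D,E,b,G,H]
After op 5 (replace(4, 'a')): offset=8, physical=[A,B,C,a,E,b,G,H,I], logical=[I,A,B,C,a,E,b,G,H]
After op 6 (replace(7, 'd')): offset=8, physical=[A,B,C,a,E,b,d,H,I], logical=[I,A,B,C,a,E,b,d,H]
After op 7 (swap(3, 8)): offset=8, physical=[A,B,H,a,E,b,d,C,I], logical=[I,A,B,H,a,E,b,d,C]
After op 8 (rotate(+1)): offset=0, physical=[A,B,H,a,E,b,d,C,I], logical=[A,B,H,a,E,b,d,C,I]
After op 9 (rotate(+1)): offset=1, physical=[A,B,H,a,E,b,d,C,I], logical=[B,H,a,E,b,d,C,I,A]
After op 10 (rotate(-3)): offset=7, physical=[A,B,H,a,E,b,d,C,I], logical=[C,I,A,B,H,a,E,b,d]
After op 11 (rotate(-3)): offset=4, physical=[A,B,H,a,E,b,d,C,I], logical=[E,b,d,C,I,A,B,H,a]

Answer: E,b,d,C,I,A,B,H,a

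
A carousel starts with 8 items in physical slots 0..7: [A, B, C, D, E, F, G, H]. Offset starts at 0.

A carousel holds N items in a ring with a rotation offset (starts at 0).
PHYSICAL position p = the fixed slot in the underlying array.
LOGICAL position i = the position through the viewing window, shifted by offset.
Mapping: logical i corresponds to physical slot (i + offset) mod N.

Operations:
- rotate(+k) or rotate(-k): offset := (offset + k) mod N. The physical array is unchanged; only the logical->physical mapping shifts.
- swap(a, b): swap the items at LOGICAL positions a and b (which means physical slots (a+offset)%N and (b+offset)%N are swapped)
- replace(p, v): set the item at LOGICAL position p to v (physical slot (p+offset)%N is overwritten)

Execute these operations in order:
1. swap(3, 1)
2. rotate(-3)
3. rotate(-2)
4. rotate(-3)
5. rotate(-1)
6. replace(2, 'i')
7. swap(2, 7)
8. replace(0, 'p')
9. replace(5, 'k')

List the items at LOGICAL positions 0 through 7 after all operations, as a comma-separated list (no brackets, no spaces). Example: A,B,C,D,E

Answer: p,A,G,C,B,k,F,i

Derivation:
After op 1 (swap(3, 1)): offset=0, physical=[A,D,C,B,E,F,G,H], logical=[A,D,C,B,E,F,G,H]
After op 2 (rotate(-3)): offset=5, physical=[A,D,C,B,E,F,G,H], logical=[F,G,H,A,D,C,B,E]
After op 3 (rotate(-2)): offset=3, physical=[A,D,C,B,E,F,G,H], logical=[B,E,F,G,H,A,D,C]
After op 4 (rotate(-3)): offset=0, physical=[A,D,C,B,E,F,G,H], logical=[A,D,C,B,E,F,G,H]
After op 5 (rotate(-1)): offset=7, physical=[A,D,C,B,E,F,G,H], logical=[H,A,D,C,B,E,F,G]
After op 6 (replace(2, 'i')): offset=7, physical=[A,i,C,B,E,F,G,H], logical=[H,A,i,C,B,E,F,G]
After op 7 (swap(2, 7)): offset=7, physical=[A,G,C,B,E,F,i,H], logical=[H,A,G,C,B,E,F,i]
After op 8 (replace(0, 'p')): offset=7, physical=[A,G,C,B,E,F,i,p], logical=[p,A,G,C,B,E,F,i]
After op 9 (replace(5, 'k')): offset=7, physical=[A,G,C,B,k,F,i,p], logical=[p,A,G,C,B,k,F,i]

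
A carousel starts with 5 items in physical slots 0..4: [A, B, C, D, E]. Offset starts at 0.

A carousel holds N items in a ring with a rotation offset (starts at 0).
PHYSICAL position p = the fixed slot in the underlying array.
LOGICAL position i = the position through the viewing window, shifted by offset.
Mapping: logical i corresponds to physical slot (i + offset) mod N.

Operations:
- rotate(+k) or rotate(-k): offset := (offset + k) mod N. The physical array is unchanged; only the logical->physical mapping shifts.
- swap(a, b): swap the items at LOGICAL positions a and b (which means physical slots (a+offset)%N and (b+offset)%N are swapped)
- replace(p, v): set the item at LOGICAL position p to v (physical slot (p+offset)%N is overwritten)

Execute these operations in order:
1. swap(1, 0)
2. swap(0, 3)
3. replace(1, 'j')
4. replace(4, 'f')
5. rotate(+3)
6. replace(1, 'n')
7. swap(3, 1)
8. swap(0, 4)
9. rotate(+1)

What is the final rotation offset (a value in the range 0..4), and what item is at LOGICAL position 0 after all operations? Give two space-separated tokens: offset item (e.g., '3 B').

After op 1 (swap(1, 0)): offset=0, physical=[B,A,C,D,E], logical=[B,A,C,D,E]
After op 2 (swap(0, 3)): offset=0, physical=[D,A,C,B,E], logical=[D,A,C,B,E]
After op 3 (replace(1, 'j')): offset=0, physical=[D,j,C,B,E], logical=[D,j,C,B,E]
After op 4 (replace(4, 'f')): offset=0, physical=[D,j,C,B,f], logical=[D,j,C,B,f]
After op 5 (rotate(+3)): offset=3, physical=[D,j,C,B,f], logical=[B,f,D,j,C]
After op 6 (replace(1, 'n')): offset=3, physical=[D,j,C,B,n], logical=[B,n,D,j,C]
After op 7 (swap(3, 1)): offset=3, physical=[D,n,C,B,j], logical=[B,j,D,n,C]
After op 8 (swap(0, 4)): offset=3, physical=[D,n,B,C,j], logical=[C,j,D,n,B]
After op 9 (rotate(+1)): offset=4, physical=[D,n,B,C,j], logical=[j,D,n,B,C]

Answer: 4 j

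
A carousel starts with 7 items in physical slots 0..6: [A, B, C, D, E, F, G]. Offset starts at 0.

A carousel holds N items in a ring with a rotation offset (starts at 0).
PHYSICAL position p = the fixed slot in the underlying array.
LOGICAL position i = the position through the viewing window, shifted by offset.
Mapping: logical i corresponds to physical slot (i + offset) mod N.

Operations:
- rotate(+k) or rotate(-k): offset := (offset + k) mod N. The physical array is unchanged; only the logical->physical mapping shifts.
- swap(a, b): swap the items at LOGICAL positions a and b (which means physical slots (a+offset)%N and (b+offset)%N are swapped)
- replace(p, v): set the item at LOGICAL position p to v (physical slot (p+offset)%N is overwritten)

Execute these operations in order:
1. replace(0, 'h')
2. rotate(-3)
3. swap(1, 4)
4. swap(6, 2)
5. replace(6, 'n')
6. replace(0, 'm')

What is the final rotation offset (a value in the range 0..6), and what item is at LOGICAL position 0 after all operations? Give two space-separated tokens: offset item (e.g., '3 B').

After op 1 (replace(0, 'h')): offset=0, physical=[h,B,C,D,E,F,G], logical=[h,B,C,D,E,F,G]
After op 2 (rotate(-3)): offset=4, physical=[h,B,C,D,E,F,G], logical=[E,F,G,h,B,C,D]
After op 3 (swap(1, 4)): offset=4, physical=[h,F,C,D,E,B,G], logical=[E,B,G,h,F,C,D]
After op 4 (swap(6, 2)): offset=4, physical=[h,F,C,G,E,B,D], logical=[E,B,D,h,F,C,G]
After op 5 (replace(6, 'n')): offset=4, physical=[h,F,C,n,E,B,D], logical=[E,B,D,h,F,C,n]
After op 6 (replace(0, 'm')): offset=4, physical=[h,F,C,n,m,B,D], logical=[m,B,D,h,F,C,n]

Answer: 4 m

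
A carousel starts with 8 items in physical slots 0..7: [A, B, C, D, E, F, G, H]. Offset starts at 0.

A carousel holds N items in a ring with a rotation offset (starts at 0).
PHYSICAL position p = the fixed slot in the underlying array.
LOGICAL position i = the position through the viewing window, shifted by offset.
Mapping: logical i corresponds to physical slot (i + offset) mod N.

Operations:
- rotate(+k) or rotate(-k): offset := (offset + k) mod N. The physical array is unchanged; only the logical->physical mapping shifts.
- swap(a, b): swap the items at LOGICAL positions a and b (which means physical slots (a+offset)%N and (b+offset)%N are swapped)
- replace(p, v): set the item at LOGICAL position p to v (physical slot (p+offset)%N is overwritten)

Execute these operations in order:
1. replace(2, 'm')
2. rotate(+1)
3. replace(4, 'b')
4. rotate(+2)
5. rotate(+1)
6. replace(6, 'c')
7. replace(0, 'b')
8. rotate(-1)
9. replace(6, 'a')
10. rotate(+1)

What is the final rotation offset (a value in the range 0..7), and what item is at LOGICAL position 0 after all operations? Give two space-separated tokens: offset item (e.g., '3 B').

After op 1 (replace(2, 'm')): offset=0, physical=[A,B,m,D,E,F,G,H], logical=[A,B,m,D,E,F,G,H]
After op 2 (rotate(+1)): offset=1, physical=[A,B,m,D,E,F,G,H], logical=[B,m,D,E,F,G,H,A]
After op 3 (replace(4, 'b')): offset=1, physical=[A,B,m,D,E,b,G,H], logical=[B,m,D,E,b,G,H,A]
After op 4 (rotate(+2)): offset=3, physical=[A,B,m,D,E,b,G,H], logical=[D,E,b,G,H,A,B,m]
After op 5 (rotate(+1)): offset=4, physical=[A,B,m,D,E,b,G,H], logical=[E,b,G,H,A,B,m,D]
After op 6 (replace(6, 'c')): offset=4, physical=[A,B,c,D,E,b,G,H], logical=[E,b,G,H,A,B,c,D]
After op 7 (replace(0, 'b')): offset=4, physical=[A,B,c,D,b,b,G,H], logical=[b,b,G,H,A,B,c,D]
After op 8 (rotate(-1)): offset=3, physical=[A,B,c,D,b,b,G,H], logical=[D,b,b,G,H,A,B,c]
After op 9 (replace(6, 'a')): offset=3, physical=[A,a,c,D,b,b,G,H], logical=[D,b,b,G,H,A,a,c]
After op 10 (rotate(+1)): offset=4, physical=[A,a,c,D,b,b,G,H], logical=[b,b,G,H,A,a,c,D]

Answer: 4 b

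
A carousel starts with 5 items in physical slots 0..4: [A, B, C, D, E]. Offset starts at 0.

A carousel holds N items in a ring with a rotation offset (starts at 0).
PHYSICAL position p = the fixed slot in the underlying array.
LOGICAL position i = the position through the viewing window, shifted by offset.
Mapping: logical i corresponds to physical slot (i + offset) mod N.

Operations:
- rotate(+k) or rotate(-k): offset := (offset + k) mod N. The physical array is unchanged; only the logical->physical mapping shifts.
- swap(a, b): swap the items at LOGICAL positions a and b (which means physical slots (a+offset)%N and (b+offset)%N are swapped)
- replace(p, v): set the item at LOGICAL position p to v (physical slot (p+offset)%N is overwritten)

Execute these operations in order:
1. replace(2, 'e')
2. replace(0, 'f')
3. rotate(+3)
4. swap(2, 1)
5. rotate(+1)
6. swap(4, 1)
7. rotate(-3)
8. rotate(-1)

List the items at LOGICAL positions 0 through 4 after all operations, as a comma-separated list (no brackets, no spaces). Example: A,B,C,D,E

After op 1 (replace(2, 'e')): offset=0, physical=[A,B,e,D,E], logical=[A,B,e,D,E]
After op 2 (replace(0, 'f')): offset=0, physical=[f,B,e,D,E], logical=[f,B,e,D,E]
After op 3 (rotate(+3)): offset=3, physical=[f,B,e,D,E], logical=[D,E,f,B,e]
After op 4 (swap(2, 1)): offset=3, physical=[E,B,e,D,f], logical=[D,f,E,B,e]
After op 5 (rotate(+1)): offset=4, physical=[E,B,e,D,f], logical=[f,E,B,e,D]
After op 6 (swap(4, 1)): offset=4, physical=[D,B,e,E,f], logical=[f,D,B,e,E]
After op 7 (rotate(-3)): offset=1, physical=[D,B,e,E,f], logical=[B,e,E,f,D]
After op 8 (rotate(-1)): offset=0, physical=[D,B,e,E,f], logical=[D,B,e,E,f]

Answer: D,B,e,E,f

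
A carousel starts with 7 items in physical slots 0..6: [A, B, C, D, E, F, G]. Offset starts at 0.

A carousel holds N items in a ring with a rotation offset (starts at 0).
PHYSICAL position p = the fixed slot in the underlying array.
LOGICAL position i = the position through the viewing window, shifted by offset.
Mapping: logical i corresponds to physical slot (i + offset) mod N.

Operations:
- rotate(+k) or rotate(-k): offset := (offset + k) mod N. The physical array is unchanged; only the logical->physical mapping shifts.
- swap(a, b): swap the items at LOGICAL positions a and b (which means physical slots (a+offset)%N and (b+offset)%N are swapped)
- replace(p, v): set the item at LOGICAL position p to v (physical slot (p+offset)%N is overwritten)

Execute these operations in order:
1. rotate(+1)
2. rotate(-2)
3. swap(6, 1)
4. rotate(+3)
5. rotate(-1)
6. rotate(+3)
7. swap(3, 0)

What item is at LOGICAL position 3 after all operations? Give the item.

After op 1 (rotate(+1)): offset=1, physical=[A,B,C,D,E,F,G], logical=[B,C,D,E,F,G,A]
After op 2 (rotate(-2)): offset=6, physical=[A,B,C,D,E,F,G], logical=[G,A,B,C,D,E,F]
After op 3 (swap(6, 1)): offset=6, physical=[F,B,C,D,E,A,G], logical=[G,F,B,C,D,E,A]
After op 4 (rotate(+3)): offset=2, physical=[F,B,C,D,E,A,G], logical=[C,D,E,A,G,F,B]
After op 5 (rotate(-1)): offset=1, physical=[F,B,C,D,E,A,G], logical=[B,C,D,E,A,G,F]
After op 6 (rotate(+3)): offset=4, physical=[F,B,C,D,E,A,G], logical=[E,A,G,F,B,C,D]
After op 7 (swap(3, 0)): offset=4, physical=[E,B,C,D,F,A,G], logical=[F,A,G,E,B,C,D]

Answer: E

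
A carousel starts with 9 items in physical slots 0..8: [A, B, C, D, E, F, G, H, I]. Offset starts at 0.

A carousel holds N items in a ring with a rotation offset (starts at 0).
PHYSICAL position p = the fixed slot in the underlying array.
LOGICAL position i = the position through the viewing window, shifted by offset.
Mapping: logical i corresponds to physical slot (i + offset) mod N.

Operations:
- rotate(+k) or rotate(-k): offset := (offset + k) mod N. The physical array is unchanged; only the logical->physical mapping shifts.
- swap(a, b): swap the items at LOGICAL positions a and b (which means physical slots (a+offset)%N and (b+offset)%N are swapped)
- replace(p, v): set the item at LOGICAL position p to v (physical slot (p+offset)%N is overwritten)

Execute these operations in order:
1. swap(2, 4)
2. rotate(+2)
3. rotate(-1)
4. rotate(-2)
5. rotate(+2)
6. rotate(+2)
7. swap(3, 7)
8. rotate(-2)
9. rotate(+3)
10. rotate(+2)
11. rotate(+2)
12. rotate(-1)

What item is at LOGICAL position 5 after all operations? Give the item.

Answer: D

Derivation:
After op 1 (swap(2, 4)): offset=0, physical=[A,B,E,D,C,F,G,H,I], logical=[A,B,E,D,C,F,G,H,I]
After op 2 (rotate(+2)): offset=2, physical=[A,B,E,D,C,F,G,H,I], logical=[E,D,C,F,G,H,I,A,B]
After op 3 (rotate(-1)): offset=1, physical=[A,B,E,D,C,F,G,H,I], logical=[B,E,D,C,F,G,H,I,A]
After op 4 (rotate(-2)): offset=8, physical=[A,B,E,D,C,F,G,H,I], logical=[I,A,B,E,D,C,F,G,H]
After op 5 (rotate(+2)): offset=1, physical=[A,B,E,D,C,F,G,H,I], logical=[B,E,D,C,F,G,H,I,A]
After op 6 (rotate(+2)): offset=3, physical=[A,B,E,D,C,F,G,H,I], logical=[D,C,F,G,H,I,A,B,E]
After op 7 (swap(3, 7)): offset=3, physical=[A,G,E,D,C,F,B,H,I], logical=[D,C,F,B,H,I,A,G,E]
After op 8 (rotate(-2)): offset=1, physical=[A,G,E,D,C,F,B,H,I], logical=[G,E,D,C,F,B,H,I,A]
After op 9 (rotate(+3)): offset=4, physical=[A,G,E,D,C,F,B,H,I], logical=[C,F,B,H,I,A,G,E,D]
After op 10 (rotate(+2)): offset=6, physical=[A,G,E,D,C,F,B,H,I], logical=[B,H,I,A,G,E,D,C,F]
After op 11 (rotate(+2)): offset=8, physical=[A,G,E,D,C,F,B,H,I], logical=[I,A,G,E,D,C,F,B,H]
After op 12 (rotate(-1)): offset=7, physical=[A,G,E,D,C,F,B,H,I], logical=[H,I,A,G,E,D,C,F,B]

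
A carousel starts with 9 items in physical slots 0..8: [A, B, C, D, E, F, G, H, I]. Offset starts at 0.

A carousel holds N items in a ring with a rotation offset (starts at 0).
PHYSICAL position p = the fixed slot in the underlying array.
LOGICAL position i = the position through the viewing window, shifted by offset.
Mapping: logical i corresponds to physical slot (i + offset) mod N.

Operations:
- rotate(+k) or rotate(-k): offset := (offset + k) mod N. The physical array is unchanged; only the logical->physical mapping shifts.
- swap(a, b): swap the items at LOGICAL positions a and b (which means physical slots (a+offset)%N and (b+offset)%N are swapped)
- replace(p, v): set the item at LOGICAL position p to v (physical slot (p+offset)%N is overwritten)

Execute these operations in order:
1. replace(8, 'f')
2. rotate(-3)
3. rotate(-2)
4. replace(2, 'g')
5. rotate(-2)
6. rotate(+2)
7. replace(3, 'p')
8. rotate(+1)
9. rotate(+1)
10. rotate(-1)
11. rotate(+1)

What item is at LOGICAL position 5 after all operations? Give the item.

Answer: C

Derivation:
After op 1 (replace(8, 'f')): offset=0, physical=[A,B,C,D,E,F,G,H,f], logical=[A,B,C,D,E,F,G,H,f]
After op 2 (rotate(-3)): offset=6, physical=[A,B,C,D,E,F,G,H,f], logical=[G,H,f,A,B,C,D,E,F]
After op 3 (rotate(-2)): offset=4, physical=[A,B,C,D,E,F,G,H,f], logical=[E,F,G,H,f,A,B,C,D]
After op 4 (replace(2, 'g')): offset=4, physical=[A,B,C,D,E,F,g,H,f], logical=[E,F,g,H,f,A,B,C,D]
After op 5 (rotate(-2)): offset=2, physical=[A,B,C,D,E,F,g,H,f], logical=[C,D,E,F,g,H,f,A,B]
After op 6 (rotate(+2)): offset=4, physical=[A,B,C,D,E,F,g,H,f], logical=[E,F,g,H,f,A,B,C,D]
After op 7 (replace(3, 'p')): offset=4, physical=[A,B,C,D,E,F,g,p,f], logical=[E,F,g,p,f,A,B,C,D]
After op 8 (rotate(+1)): offset=5, physical=[A,B,C,D,E,F,g,p,f], logical=[F,g,p,f,A,B,C,D,E]
After op 9 (rotate(+1)): offset=6, physical=[A,B,C,D,E,F,g,p,f], logical=[g,p,f,A,B,C,D,E,F]
After op 10 (rotate(-1)): offset=5, physical=[A,B,C,D,E,F,g,p,f], logical=[F,g,p,f,A,B,C,D,E]
After op 11 (rotate(+1)): offset=6, physical=[A,B,C,D,E,F,g,p,f], logical=[g,p,f,A,B,C,D,E,F]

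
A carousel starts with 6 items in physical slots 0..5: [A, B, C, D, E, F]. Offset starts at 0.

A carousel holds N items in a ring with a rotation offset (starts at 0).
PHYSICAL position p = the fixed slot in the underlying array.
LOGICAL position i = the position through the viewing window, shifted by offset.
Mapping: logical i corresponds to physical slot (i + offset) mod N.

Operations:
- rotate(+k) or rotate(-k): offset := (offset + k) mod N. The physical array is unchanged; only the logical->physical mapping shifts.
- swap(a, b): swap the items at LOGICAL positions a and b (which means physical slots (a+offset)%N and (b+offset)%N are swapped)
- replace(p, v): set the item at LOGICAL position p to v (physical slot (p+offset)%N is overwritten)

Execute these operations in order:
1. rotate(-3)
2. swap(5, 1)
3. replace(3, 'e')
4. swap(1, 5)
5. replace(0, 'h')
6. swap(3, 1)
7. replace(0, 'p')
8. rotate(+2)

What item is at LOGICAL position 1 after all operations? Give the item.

Answer: E

Derivation:
After op 1 (rotate(-3)): offset=3, physical=[A,B,C,D,E,F], logical=[D,E,F,A,B,C]
After op 2 (swap(5, 1)): offset=3, physical=[A,B,E,D,C,F], logical=[D,C,F,A,B,E]
After op 3 (replace(3, 'e')): offset=3, physical=[e,B,E,D,C,F], logical=[D,C,F,e,B,E]
After op 4 (swap(1, 5)): offset=3, physical=[e,B,C,D,E,F], logical=[D,E,F,e,B,C]
After op 5 (replace(0, 'h')): offset=3, physical=[e,B,C,h,E,F], logical=[h,E,F,e,B,C]
After op 6 (swap(3, 1)): offset=3, physical=[E,B,C,h,e,F], logical=[h,e,F,E,B,C]
After op 7 (replace(0, 'p')): offset=3, physical=[E,B,C,p,e,F], logical=[p,e,F,E,B,C]
After op 8 (rotate(+2)): offset=5, physical=[E,B,C,p,e,F], logical=[F,E,B,C,p,e]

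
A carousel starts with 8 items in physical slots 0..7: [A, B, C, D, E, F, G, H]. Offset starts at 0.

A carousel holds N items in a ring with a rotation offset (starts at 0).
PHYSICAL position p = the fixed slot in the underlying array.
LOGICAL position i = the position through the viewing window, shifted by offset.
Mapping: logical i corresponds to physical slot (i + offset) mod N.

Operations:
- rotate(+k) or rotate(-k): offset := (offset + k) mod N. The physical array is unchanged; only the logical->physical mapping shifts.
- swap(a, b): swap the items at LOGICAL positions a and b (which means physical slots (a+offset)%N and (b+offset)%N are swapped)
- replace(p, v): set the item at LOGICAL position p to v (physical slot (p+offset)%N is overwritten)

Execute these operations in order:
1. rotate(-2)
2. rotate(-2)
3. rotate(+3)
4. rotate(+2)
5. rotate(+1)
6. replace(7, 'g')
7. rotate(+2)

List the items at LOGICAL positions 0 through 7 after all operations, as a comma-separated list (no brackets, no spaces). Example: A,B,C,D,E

Answer: E,F,G,H,A,g,C,D

Derivation:
After op 1 (rotate(-2)): offset=6, physical=[A,B,C,D,E,F,G,H], logical=[G,H,A,B,C,D,E,F]
After op 2 (rotate(-2)): offset=4, physical=[A,B,C,D,E,F,G,H], logical=[E,F,G,H,A,B,C,D]
After op 3 (rotate(+3)): offset=7, physical=[A,B,C,D,E,F,G,H], logical=[H,A,B,C,D,E,F,G]
After op 4 (rotate(+2)): offset=1, physical=[A,B,C,D,E,F,G,H], logical=[B,C,D,E,F,G,H,A]
After op 5 (rotate(+1)): offset=2, physical=[A,B,C,D,E,F,G,H], logical=[C,D,E,F,G,H,A,B]
After op 6 (replace(7, 'g')): offset=2, physical=[A,g,C,D,E,F,G,H], logical=[C,D,E,F,G,H,A,g]
After op 7 (rotate(+2)): offset=4, physical=[A,g,C,D,E,F,G,H], logical=[E,F,G,H,A,g,C,D]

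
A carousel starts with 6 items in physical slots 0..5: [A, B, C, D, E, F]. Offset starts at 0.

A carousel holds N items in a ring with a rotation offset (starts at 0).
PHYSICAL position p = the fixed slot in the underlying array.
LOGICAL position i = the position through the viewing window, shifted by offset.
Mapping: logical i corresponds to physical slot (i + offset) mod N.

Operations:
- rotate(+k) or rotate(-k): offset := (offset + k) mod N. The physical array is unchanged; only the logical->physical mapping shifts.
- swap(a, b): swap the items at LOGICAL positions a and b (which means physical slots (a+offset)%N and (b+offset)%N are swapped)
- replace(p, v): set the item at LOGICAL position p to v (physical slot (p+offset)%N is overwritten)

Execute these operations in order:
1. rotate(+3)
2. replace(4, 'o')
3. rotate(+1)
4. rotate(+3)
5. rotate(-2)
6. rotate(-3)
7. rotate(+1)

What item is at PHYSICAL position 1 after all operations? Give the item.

Answer: o

Derivation:
After op 1 (rotate(+3)): offset=3, physical=[A,B,C,D,E,F], logical=[D,E,F,A,B,C]
After op 2 (replace(4, 'o')): offset=3, physical=[A,o,C,D,E,F], logical=[D,E,F,A,o,C]
After op 3 (rotate(+1)): offset=4, physical=[A,o,C,D,E,F], logical=[E,F,A,o,C,D]
After op 4 (rotate(+3)): offset=1, physical=[A,o,C,D,E,F], logical=[o,C,D,E,F,A]
After op 5 (rotate(-2)): offset=5, physical=[A,o,C,D,E,F], logical=[F,A,o,C,D,E]
After op 6 (rotate(-3)): offset=2, physical=[A,o,C,D,E,F], logical=[C,D,E,F,A,o]
After op 7 (rotate(+1)): offset=3, physical=[A,o,C,D,E,F], logical=[D,E,F,A,o,C]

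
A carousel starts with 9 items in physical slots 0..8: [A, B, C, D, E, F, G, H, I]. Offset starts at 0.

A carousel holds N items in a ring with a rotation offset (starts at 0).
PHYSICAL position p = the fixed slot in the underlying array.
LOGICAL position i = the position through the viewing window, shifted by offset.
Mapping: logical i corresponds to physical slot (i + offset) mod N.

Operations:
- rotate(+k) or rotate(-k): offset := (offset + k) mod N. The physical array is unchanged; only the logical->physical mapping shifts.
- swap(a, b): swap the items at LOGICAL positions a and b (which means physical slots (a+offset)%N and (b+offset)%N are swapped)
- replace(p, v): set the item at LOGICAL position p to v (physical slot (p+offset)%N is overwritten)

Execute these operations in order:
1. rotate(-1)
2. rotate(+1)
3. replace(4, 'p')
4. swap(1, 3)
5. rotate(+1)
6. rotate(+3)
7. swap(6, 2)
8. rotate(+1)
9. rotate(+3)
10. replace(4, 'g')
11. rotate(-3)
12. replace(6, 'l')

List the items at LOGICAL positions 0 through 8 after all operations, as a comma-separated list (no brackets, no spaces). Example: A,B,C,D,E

After op 1 (rotate(-1)): offset=8, physical=[A,B,C,D,E,F,G,H,I], logical=[I,A,B,C,D,E,F,G,H]
After op 2 (rotate(+1)): offset=0, physical=[A,B,C,D,E,F,G,H,I], logical=[A,B,C,D,E,F,G,H,I]
After op 3 (replace(4, 'p')): offset=0, physical=[A,B,C,D,p,F,G,H,I], logical=[A,B,C,D,p,F,G,H,I]
After op 4 (swap(1, 3)): offset=0, physical=[A,D,C,B,p,F,G,H,I], logical=[A,D,C,B,p,F,G,H,I]
After op 5 (rotate(+1)): offset=1, physical=[A,D,C,B,p,F,G,H,I], logical=[D,C,B,p,F,G,H,I,A]
After op 6 (rotate(+3)): offset=4, physical=[A,D,C,B,p,F,G,H,I], logical=[p,F,G,H,I,A,D,C,B]
After op 7 (swap(6, 2)): offset=4, physical=[A,G,C,B,p,F,D,H,I], logical=[p,F,D,H,I,A,G,C,B]
After op 8 (rotate(+1)): offset=5, physical=[A,G,C,B,p,F,D,H,I], logical=[F,D,H,I,A,G,C,B,p]
After op 9 (rotate(+3)): offset=8, physical=[A,G,C,B,p,F,D,H,I], logical=[I,A,G,C,B,p,F,D,H]
After op 10 (replace(4, 'g')): offset=8, physical=[A,G,C,g,p,F,D,H,I], logical=[I,A,G,C,g,p,F,D,H]
After op 11 (rotate(-3)): offset=5, physical=[A,G,C,g,p,F,D,H,I], logical=[F,D,H,I,A,G,C,g,p]
After op 12 (replace(6, 'l')): offset=5, physical=[A,G,l,g,p,F,D,H,I], logical=[F,D,H,I,A,G,l,g,p]

Answer: F,D,H,I,A,G,l,g,p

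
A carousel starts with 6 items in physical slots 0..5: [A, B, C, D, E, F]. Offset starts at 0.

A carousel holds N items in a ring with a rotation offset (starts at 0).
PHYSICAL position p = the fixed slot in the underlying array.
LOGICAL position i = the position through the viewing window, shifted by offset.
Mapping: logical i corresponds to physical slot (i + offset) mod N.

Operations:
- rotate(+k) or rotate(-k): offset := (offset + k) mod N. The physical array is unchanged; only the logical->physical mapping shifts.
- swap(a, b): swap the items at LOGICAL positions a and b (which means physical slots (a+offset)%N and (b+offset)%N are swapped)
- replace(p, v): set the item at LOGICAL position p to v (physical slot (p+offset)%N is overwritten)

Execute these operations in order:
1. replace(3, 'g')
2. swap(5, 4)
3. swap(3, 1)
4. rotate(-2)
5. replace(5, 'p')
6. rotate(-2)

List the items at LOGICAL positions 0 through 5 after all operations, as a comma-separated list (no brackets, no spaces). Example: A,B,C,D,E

Answer: C,p,F,E,A,g

Derivation:
After op 1 (replace(3, 'g')): offset=0, physical=[A,B,C,g,E,F], logical=[A,B,C,g,E,F]
After op 2 (swap(5, 4)): offset=0, physical=[A,B,C,g,F,E], logical=[A,B,C,g,F,E]
After op 3 (swap(3, 1)): offset=0, physical=[A,g,C,B,F,E], logical=[A,g,C,B,F,E]
After op 4 (rotate(-2)): offset=4, physical=[A,g,C,B,F,E], logical=[F,E,A,g,C,B]
After op 5 (replace(5, 'p')): offset=4, physical=[A,g,C,p,F,E], logical=[F,E,A,g,C,p]
After op 6 (rotate(-2)): offset=2, physical=[A,g,C,p,F,E], logical=[C,p,F,E,A,g]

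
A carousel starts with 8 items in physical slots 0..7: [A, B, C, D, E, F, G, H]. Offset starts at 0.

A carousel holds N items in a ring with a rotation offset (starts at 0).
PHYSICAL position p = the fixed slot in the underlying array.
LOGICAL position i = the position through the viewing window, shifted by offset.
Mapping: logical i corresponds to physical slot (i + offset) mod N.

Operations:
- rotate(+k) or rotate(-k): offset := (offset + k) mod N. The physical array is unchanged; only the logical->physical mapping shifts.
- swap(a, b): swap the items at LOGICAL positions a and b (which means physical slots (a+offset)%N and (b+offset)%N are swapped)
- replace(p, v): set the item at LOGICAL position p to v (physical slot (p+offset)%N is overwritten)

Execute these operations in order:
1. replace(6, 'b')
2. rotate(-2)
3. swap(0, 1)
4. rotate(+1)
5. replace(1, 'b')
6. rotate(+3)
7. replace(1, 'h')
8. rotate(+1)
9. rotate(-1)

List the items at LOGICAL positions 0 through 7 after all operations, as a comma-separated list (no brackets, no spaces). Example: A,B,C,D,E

After op 1 (replace(6, 'b')): offset=0, physical=[A,B,C,D,E,F,b,H], logical=[A,B,C,D,E,F,b,H]
After op 2 (rotate(-2)): offset=6, physical=[A,B,C,D,E,F,b,H], logical=[b,H,A,B,C,D,E,F]
After op 3 (swap(0, 1)): offset=6, physical=[A,B,C,D,E,F,H,b], logical=[H,b,A,B,C,D,E,F]
After op 4 (rotate(+1)): offset=7, physical=[A,B,C,D,E,F,H,b], logical=[b,A,B,C,D,E,F,H]
After op 5 (replace(1, 'b')): offset=7, physical=[b,B,C,D,E,F,H,b], logical=[b,b,B,C,D,E,F,H]
After op 6 (rotate(+3)): offset=2, physical=[b,B,C,D,E,F,H,b], logical=[C,D,E,F,H,b,b,B]
After op 7 (replace(1, 'h')): offset=2, physical=[b,B,C,h,E,F,H,b], logical=[C,h,E,F,H,b,b,B]
After op 8 (rotate(+1)): offset=3, physical=[b,B,C,h,E,F,H,b], logical=[h,E,F,H,b,b,B,C]
After op 9 (rotate(-1)): offset=2, physical=[b,B,C,h,E,F,H,b], logical=[C,h,E,F,H,b,b,B]

Answer: C,h,E,F,H,b,b,B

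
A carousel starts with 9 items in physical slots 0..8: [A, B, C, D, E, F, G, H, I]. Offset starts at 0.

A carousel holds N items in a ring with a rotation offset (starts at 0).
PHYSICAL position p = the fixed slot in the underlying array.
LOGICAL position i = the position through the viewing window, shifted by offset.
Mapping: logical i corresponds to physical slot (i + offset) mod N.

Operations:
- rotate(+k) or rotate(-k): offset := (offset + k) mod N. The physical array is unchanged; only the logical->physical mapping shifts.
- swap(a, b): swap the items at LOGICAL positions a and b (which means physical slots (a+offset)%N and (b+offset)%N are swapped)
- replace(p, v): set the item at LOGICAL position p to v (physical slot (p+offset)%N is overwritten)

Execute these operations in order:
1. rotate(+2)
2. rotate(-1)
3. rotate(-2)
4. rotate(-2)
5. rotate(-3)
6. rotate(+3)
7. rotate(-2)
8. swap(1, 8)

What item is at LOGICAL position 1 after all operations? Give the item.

Answer: D

Derivation:
After op 1 (rotate(+2)): offset=2, physical=[A,B,C,D,E,F,G,H,I], logical=[C,D,E,F,G,H,I,A,B]
After op 2 (rotate(-1)): offset=1, physical=[A,B,C,D,E,F,G,H,I], logical=[B,C,D,E,F,G,H,I,A]
After op 3 (rotate(-2)): offset=8, physical=[A,B,C,D,E,F,G,H,I], logical=[I,A,B,C,D,E,F,G,H]
After op 4 (rotate(-2)): offset=6, physical=[A,B,C,D,E,F,G,H,I], logical=[G,H,I,A,B,C,D,E,F]
After op 5 (rotate(-3)): offset=3, physical=[A,B,C,D,E,F,G,H,I], logical=[D,E,F,G,H,I,A,B,C]
After op 6 (rotate(+3)): offset=6, physical=[A,B,C,D,E,F,G,H,I], logical=[G,H,I,A,B,C,D,E,F]
After op 7 (rotate(-2)): offset=4, physical=[A,B,C,D,E,F,G,H,I], logical=[E,F,G,H,I,A,B,C,D]
After op 8 (swap(1, 8)): offset=4, physical=[A,B,C,F,E,D,G,H,I], logical=[E,D,G,H,I,A,B,C,F]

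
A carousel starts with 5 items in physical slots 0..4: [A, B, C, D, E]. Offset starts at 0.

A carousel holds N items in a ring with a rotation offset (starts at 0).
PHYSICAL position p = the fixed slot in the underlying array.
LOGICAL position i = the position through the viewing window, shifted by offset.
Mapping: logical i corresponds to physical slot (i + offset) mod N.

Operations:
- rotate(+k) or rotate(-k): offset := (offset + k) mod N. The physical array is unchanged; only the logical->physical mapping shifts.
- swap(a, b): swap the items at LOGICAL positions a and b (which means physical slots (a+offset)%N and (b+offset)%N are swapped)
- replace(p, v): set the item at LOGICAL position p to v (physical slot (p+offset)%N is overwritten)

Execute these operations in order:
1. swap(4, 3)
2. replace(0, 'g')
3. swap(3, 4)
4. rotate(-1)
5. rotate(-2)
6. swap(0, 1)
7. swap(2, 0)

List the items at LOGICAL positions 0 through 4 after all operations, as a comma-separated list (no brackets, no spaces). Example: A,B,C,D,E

After op 1 (swap(4, 3)): offset=0, physical=[A,B,C,E,D], logical=[A,B,C,E,D]
After op 2 (replace(0, 'g')): offset=0, physical=[g,B,C,E,D], logical=[g,B,C,E,D]
After op 3 (swap(3, 4)): offset=0, physical=[g,B,C,D,E], logical=[g,B,C,D,E]
After op 4 (rotate(-1)): offset=4, physical=[g,B,C,D,E], logical=[E,g,B,C,D]
After op 5 (rotate(-2)): offset=2, physical=[g,B,C,D,E], logical=[C,D,E,g,B]
After op 6 (swap(0, 1)): offset=2, physical=[g,B,D,C,E], logical=[D,C,E,g,B]
After op 7 (swap(2, 0)): offset=2, physical=[g,B,E,C,D], logical=[E,C,D,g,B]

Answer: E,C,D,g,B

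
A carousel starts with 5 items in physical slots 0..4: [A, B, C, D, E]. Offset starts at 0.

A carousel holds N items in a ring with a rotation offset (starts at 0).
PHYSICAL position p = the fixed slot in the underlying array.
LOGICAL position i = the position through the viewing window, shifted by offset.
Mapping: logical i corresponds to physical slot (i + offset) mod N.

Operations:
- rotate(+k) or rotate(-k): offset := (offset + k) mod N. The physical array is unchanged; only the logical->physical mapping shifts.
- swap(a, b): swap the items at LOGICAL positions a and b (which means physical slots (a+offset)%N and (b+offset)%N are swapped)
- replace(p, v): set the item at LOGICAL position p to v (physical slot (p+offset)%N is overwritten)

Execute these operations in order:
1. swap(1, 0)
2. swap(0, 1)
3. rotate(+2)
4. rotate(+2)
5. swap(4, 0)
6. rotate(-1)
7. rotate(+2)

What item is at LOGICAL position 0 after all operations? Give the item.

Answer: A

Derivation:
After op 1 (swap(1, 0)): offset=0, physical=[B,A,C,D,E], logical=[B,A,C,D,E]
After op 2 (swap(0, 1)): offset=0, physical=[A,B,C,D,E], logical=[A,B,C,D,E]
After op 3 (rotate(+2)): offset=2, physical=[A,B,C,D,E], logical=[C,D,E,A,B]
After op 4 (rotate(+2)): offset=4, physical=[A,B,C,D,E], logical=[E,A,B,C,D]
After op 5 (swap(4, 0)): offset=4, physical=[A,B,C,E,D], logical=[D,A,B,C,E]
After op 6 (rotate(-1)): offset=3, physical=[A,B,C,E,D], logical=[E,D,A,B,C]
After op 7 (rotate(+2)): offset=0, physical=[A,B,C,E,D], logical=[A,B,C,E,D]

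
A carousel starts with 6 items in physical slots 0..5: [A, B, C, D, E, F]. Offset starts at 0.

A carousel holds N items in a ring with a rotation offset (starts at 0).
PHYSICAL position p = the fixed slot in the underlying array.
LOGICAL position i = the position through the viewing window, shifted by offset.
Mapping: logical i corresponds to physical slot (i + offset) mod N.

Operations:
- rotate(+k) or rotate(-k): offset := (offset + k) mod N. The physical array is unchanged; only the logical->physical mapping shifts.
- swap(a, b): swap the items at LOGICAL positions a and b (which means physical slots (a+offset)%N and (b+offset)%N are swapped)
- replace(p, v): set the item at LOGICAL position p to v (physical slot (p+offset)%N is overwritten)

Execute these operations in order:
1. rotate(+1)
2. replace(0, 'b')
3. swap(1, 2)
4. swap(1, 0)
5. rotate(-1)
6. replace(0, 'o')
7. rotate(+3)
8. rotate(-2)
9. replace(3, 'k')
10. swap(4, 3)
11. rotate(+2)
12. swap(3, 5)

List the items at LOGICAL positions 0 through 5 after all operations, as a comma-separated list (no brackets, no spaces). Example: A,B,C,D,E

Answer: C,F,k,b,D,o

Derivation:
After op 1 (rotate(+1)): offset=1, physical=[A,B,C,D,E,F], logical=[B,C,D,E,F,A]
After op 2 (replace(0, 'b')): offset=1, physical=[A,b,C,D,E,F], logical=[b,C,D,E,F,A]
After op 3 (swap(1, 2)): offset=1, physical=[A,b,D,C,E,F], logical=[b,D,C,E,F,A]
After op 4 (swap(1, 0)): offset=1, physical=[A,D,b,C,E,F], logical=[D,b,C,E,F,A]
After op 5 (rotate(-1)): offset=0, physical=[A,D,b,C,E,F], logical=[A,D,b,C,E,F]
After op 6 (replace(0, 'o')): offset=0, physical=[o,D,b,C,E,F], logical=[o,D,b,C,E,F]
After op 7 (rotate(+3)): offset=3, physical=[o,D,b,C,E,F], logical=[C,E,F,o,D,b]
After op 8 (rotate(-2)): offset=1, physical=[o,D,b,C,E,F], logical=[D,b,C,E,F,o]
After op 9 (replace(3, 'k')): offset=1, physical=[o,D,b,C,k,F], logical=[D,b,C,k,F,o]
After op 10 (swap(4, 3)): offset=1, physical=[o,D,b,C,F,k], logical=[D,b,C,F,k,o]
After op 11 (rotate(+2)): offset=3, physical=[o,D,b,C,F,k], logical=[C,F,k,o,D,b]
After op 12 (swap(3, 5)): offset=3, physical=[b,D,o,C,F,k], logical=[C,F,k,b,D,o]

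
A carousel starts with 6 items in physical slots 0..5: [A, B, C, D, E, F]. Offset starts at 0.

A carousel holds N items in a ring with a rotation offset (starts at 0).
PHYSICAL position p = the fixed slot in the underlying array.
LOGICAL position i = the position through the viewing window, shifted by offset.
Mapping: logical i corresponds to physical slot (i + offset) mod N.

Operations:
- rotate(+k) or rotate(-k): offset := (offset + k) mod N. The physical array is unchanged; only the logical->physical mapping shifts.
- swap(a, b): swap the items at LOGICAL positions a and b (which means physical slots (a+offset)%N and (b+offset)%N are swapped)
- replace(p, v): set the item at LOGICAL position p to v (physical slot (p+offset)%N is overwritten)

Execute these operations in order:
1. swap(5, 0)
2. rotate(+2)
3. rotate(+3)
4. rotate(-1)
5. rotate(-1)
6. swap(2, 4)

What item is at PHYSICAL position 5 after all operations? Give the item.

After op 1 (swap(5, 0)): offset=0, physical=[F,B,C,D,E,A], logical=[F,B,C,D,E,A]
After op 2 (rotate(+2)): offset=2, physical=[F,B,C,D,E,A], logical=[C,D,E,A,F,B]
After op 3 (rotate(+3)): offset=5, physical=[F,B,C,D,E,A], logical=[A,F,B,C,D,E]
After op 4 (rotate(-1)): offset=4, physical=[F,B,C,D,E,A], logical=[E,A,F,B,C,D]
After op 5 (rotate(-1)): offset=3, physical=[F,B,C,D,E,A], logical=[D,E,A,F,B,C]
After op 6 (swap(2, 4)): offset=3, physical=[F,A,C,D,E,B], logical=[D,E,B,F,A,C]

Answer: B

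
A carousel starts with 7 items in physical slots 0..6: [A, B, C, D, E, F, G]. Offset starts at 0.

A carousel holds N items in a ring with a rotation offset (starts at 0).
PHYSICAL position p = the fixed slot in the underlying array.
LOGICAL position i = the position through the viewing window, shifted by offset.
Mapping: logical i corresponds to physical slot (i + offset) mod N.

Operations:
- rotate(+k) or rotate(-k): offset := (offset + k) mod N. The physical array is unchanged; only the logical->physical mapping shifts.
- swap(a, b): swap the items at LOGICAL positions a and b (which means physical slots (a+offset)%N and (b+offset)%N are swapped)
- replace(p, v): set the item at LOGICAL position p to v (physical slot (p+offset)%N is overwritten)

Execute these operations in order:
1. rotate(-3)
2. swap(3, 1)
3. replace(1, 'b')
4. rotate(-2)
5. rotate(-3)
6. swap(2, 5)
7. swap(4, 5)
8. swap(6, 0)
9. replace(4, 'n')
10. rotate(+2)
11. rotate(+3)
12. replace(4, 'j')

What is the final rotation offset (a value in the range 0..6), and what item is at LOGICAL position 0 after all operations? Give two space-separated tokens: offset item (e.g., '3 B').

After op 1 (rotate(-3)): offset=4, physical=[A,B,C,D,E,F,G], logical=[E,F,G,A,B,C,D]
After op 2 (swap(3, 1)): offset=4, physical=[F,B,C,D,E,A,G], logical=[E,A,G,F,B,C,D]
After op 3 (replace(1, 'b')): offset=4, physical=[F,B,C,D,E,b,G], logical=[E,b,G,F,B,C,D]
After op 4 (rotate(-2)): offset=2, physical=[F,B,C,D,E,b,G], logical=[C,D,E,b,G,F,B]
After op 5 (rotate(-3)): offset=6, physical=[F,B,C,D,E,b,G], logical=[G,F,B,C,D,E,b]
After op 6 (swap(2, 5)): offset=6, physical=[F,E,C,D,B,b,G], logical=[G,F,E,C,D,B,b]
After op 7 (swap(4, 5)): offset=6, physical=[F,E,C,B,D,b,G], logical=[G,F,E,C,B,D,b]
After op 8 (swap(6, 0)): offset=6, physical=[F,E,C,B,D,G,b], logical=[b,F,E,C,B,D,G]
After op 9 (replace(4, 'n')): offset=6, physical=[F,E,C,n,D,G,b], logical=[b,F,E,C,n,D,G]
After op 10 (rotate(+2)): offset=1, physical=[F,E,C,n,D,G,b], logical=[E,C,n,D,G,b,F]
After op 11 (rotate(+3)): offset=4, physical=[F,E,C,n,D,G,b], logical=[D,G,b,F,E,C,n]
After op 12 (replace(4, 'j')): offset=4, physical=[F,j,C,n,D,G,b], logical=[D,G,b,F,j,C,n]

Answer: 4 D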